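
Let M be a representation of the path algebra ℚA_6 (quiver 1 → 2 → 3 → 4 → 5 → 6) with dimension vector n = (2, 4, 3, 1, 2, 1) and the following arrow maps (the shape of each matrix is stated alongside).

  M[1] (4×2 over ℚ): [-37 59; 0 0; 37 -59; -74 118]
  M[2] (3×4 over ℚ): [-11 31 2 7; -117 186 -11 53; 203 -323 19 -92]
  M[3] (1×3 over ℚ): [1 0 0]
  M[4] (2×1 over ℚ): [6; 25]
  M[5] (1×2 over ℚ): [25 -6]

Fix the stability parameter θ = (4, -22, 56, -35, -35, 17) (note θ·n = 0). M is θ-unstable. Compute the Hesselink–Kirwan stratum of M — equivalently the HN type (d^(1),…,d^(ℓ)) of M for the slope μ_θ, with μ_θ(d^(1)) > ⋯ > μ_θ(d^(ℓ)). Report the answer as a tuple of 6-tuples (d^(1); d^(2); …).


Interval decomposition of M: I[1,1], I[1,5], I[2,2], I[2,3]^2, I[5,6].
HN type (ℓ=7): μ^(1)=56; μ^(2)=17; μ^(3)=4; μ^(4)=-14/3; μ^(5)=-9; μ^(6)=-22; μ^(7)=-35

((0, 0, 2, 0, 0, 0); (0, 0, 0, 0, 0, 1); (1, 0, 0, 0, 0, 0); (0, 0, 1, 1, 1, 0); (1, 1, 0, 0, 0, 0); (0, 3, 0, 0, 0, 0); (0, 0, 0, 0, 1, 0))


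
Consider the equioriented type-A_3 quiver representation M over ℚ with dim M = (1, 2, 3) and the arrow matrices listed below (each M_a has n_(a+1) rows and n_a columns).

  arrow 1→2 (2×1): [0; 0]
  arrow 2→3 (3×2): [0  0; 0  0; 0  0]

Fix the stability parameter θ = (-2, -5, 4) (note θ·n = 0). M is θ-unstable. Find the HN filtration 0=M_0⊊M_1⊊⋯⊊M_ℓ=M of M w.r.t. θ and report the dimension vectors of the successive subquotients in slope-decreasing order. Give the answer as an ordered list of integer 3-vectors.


Via rank(M_{q-1}∘⋯∘M_p): M ≅ I[1,1], I[2,2]^2, I[3,3]^3.
μ_θ-semistable layers: μ^(1)=4; μ^(2)=-2; μ^(3)=-5

((0, 0, 3); (1, 0, 0); (0, 2, 0))


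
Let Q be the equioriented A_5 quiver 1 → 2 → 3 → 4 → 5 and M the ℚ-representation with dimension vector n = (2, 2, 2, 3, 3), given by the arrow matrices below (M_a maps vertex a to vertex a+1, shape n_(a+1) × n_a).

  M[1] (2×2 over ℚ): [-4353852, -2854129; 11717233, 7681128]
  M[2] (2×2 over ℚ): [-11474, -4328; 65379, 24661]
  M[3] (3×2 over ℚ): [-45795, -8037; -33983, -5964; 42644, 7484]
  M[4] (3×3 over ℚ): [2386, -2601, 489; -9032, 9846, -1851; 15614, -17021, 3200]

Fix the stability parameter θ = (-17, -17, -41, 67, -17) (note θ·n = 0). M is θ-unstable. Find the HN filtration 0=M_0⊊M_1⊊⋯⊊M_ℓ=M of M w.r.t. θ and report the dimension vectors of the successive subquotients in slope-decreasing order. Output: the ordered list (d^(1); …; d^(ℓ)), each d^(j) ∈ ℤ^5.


Barcode: M ≅ I[1,4], I[1,5], I[4,5], I[5,5]. HN layers by μ_θ (4 steps, strictly decreasing):
  μ^(1)=67; μ^(2)=25; μ^(3)=-17; μ^(4)=-25

((0, 0, 0, 1, 0); (0, 0, 0, 2, 2); (0, 0, 0, 0, 1); (2, 2, 2, 0, 0))


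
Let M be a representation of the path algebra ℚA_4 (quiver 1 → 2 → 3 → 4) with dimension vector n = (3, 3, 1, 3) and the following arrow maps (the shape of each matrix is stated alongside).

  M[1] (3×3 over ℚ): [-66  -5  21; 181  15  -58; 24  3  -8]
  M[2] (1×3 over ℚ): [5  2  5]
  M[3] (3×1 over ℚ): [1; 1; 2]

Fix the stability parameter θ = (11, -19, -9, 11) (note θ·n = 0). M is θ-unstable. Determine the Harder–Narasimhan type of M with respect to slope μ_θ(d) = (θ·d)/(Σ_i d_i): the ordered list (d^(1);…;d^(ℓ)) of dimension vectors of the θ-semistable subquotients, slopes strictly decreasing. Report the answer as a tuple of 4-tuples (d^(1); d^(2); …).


Interval decomposition of M: I[1,2]^2, I[1,4], I[4,4]^2.
HN type (ℓ=3): μ^(1)=11; μ^(2)=-4; μ^(3)=-17/3

((0, 0, 0, 3); (2, 2, 0, 0); (1, 1, 1, 0))


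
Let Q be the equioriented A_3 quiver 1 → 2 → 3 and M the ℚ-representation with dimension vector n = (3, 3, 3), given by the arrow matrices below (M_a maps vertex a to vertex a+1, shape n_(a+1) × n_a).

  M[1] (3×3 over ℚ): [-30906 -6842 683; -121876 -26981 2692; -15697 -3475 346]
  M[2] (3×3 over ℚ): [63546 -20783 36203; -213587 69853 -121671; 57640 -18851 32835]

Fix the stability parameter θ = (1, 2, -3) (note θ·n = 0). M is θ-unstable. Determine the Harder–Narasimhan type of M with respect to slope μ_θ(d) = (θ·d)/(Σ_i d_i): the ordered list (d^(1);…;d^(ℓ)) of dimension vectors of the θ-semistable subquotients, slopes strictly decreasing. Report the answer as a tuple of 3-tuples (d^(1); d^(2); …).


Via rank(M_{q-1}∘⋯∘M_p): M ≅ I[1,2], I[1,3]^2, I[3,3].
μ_θ-semistable layers: μ^(1)=2; μ^(2)=1; μ^(3)=0; μ^(4)=-3

((0, 1, 0); (1, 0, 0); (2, 2, 2); (0, 0, 1))


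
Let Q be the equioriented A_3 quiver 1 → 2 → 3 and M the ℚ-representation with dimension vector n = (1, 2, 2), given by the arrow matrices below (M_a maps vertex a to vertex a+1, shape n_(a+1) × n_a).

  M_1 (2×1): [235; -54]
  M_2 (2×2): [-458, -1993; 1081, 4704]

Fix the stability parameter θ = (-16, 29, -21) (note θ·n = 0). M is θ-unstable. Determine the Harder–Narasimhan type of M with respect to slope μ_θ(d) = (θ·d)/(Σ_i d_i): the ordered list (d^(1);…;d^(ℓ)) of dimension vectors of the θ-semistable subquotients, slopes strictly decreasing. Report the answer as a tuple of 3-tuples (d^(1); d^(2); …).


Interval decomposition of M: I[1,3], I[2,3].
HN type (ℓ=2): μ^(1)=4; μ^(2)=-16

((0, 2, 2); (1, 0, 0))


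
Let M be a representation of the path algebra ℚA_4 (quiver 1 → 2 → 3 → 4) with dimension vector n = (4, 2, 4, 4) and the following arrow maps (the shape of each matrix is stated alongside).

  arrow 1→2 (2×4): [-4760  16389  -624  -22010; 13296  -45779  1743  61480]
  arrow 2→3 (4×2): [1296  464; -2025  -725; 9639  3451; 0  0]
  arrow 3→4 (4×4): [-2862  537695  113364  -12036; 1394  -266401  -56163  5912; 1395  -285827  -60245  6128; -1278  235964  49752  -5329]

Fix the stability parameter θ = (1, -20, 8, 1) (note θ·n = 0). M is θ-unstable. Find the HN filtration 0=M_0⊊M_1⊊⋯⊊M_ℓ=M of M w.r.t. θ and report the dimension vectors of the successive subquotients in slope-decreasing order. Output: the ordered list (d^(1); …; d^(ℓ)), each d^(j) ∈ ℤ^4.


Via rank(M_{q-1}∘⋯∘M_p): M ≅ I[1,1]^2, I[1,2], I[1,4], I[3,4]^3.
μ_θ-semistable layers: μ^(1)=9/2; μ^(2)=1; μ^(3)=-19/2

((0, 0, 4, 4); (2, 0, 0, 0); (2, 2, 0, 0))


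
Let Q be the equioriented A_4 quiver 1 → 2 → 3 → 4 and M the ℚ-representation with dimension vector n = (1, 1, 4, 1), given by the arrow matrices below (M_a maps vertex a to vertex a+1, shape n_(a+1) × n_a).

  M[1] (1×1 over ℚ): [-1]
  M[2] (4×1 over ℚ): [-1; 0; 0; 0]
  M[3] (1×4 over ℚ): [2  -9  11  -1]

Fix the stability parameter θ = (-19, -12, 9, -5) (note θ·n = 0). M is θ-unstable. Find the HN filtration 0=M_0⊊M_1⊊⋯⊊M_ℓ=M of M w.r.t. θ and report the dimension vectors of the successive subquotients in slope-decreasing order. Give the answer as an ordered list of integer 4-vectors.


Via rank(M_{q-1}∘⋯∘M_p): M ≅ I[1,4], I[3,3]^3.
μ_θ-semistable layers: μ^(1)=9; μ^(2)=2; μ^(3)=-12; μ^(4)=-19

((0, 0, 3, 0); (0, 0, 1, 1); (0, 1, 0, 0); (1, 0, 0, 0))


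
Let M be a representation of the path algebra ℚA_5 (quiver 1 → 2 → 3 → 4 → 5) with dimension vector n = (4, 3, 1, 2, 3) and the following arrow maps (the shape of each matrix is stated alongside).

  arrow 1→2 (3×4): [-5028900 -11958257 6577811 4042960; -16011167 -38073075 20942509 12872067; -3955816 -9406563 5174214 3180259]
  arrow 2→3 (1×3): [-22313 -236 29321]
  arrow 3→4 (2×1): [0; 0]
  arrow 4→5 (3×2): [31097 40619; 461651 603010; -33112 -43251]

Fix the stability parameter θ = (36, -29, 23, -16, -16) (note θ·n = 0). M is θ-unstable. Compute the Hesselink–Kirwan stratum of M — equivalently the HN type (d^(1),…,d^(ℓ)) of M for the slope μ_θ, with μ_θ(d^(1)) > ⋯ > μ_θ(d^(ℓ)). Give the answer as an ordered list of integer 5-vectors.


Via rank(M_{q-1}∘⋯∘M_p): M ≅ I[1,1], I[1,2]^2, I[1,3], I[4,5]^2, I[5,5].
μ_θ-semistable layers: μ^(1)=36; μ^(2)=23; μ^(3)=7/2; μ^(4)=-16

((1, 0, 0, 0, 0); (0, 0, 1, 0, 0); (3, 3, 0, 0, 0); (0, 0, 0, 2, 3))


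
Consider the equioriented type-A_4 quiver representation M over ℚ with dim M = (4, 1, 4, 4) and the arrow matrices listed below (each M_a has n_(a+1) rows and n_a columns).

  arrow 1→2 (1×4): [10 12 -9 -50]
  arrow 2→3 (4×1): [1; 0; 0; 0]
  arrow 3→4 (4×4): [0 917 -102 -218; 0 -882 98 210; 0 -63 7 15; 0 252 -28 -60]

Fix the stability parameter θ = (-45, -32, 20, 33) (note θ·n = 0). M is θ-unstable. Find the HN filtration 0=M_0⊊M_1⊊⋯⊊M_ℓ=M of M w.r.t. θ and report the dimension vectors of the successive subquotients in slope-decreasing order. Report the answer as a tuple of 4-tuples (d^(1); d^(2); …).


Barcode: M ≅ I[1,1]^3, I[1,3], I[3,3], I[3,4]^2, I[4,4]^2. HN layers by μ_θ (4 steps, strictly decreasing):
  μ^(1)=33; μ^(2)=20; μ^(3)=-32; μ^(4)=-45

((0, 0, 0, 4); (0, 0, 4, 0); (0, 1, 0, 0); (4, 0, 0, 0))


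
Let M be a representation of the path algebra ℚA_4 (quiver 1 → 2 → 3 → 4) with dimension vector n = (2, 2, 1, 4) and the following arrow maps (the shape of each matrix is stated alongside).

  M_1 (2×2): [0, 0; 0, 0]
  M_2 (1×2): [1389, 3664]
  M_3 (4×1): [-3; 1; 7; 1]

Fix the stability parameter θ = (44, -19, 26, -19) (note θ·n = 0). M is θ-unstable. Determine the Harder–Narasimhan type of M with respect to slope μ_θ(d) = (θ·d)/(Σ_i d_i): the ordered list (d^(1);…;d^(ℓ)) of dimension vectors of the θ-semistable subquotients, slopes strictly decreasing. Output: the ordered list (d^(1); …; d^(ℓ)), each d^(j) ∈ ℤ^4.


Barcode: M ≅ I[1,1]^2, I[2,2], I[2,4], I[4,4]^3. HN layers by μ_θ (3 steps, strictly decreasing):
  μ^(1)=44; μ^(2)=7/2; μ^(3)=-19

((2, 0, 0, 0); (0, 0, 1, 1); (0, 2, 0, 3))


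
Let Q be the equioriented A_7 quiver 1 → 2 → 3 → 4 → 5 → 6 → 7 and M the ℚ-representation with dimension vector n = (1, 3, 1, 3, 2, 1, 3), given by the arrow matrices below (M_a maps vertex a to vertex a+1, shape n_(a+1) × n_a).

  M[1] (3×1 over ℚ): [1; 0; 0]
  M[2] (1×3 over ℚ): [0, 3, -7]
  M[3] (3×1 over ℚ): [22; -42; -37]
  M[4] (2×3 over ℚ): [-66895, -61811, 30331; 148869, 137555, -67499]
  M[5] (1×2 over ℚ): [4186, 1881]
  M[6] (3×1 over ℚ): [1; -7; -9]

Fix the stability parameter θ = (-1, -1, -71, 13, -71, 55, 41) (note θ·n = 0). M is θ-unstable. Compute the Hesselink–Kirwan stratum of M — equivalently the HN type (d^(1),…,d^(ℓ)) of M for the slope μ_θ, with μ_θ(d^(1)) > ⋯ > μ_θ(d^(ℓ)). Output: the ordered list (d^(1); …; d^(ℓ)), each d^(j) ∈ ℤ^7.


Barcode: M ≅ I[1,2], I[2,2], I[2,7], I[4,4], I[4,5], I[7,7]^2. HN layers by μ_θ (6 steps, strictly decreasing):
  μ^(1)=48; μ^(2)=41; μ^(3)=13; μ^(4)=-1; μ^(5)=-29; μ^(6)=-36

((0, 0, 0, 0, 0, 1, 1); (0, 0, 0, 0, 0, 0, 2); (0, 0, 0, 1, 0, 0, 0); (1, 2, 0, 0, 0, 0, 0); (0, 0, 0, 2, 2, 0, 0); (0, 1, 1, 0, 0, 0, 0))


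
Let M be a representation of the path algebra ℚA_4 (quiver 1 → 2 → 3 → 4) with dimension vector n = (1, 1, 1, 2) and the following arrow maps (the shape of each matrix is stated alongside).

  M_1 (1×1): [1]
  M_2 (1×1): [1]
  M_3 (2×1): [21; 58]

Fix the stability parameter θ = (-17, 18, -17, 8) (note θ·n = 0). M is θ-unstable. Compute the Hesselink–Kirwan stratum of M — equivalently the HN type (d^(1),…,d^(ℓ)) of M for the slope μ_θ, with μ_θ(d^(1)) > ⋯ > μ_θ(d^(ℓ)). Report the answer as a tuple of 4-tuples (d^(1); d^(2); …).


Interval decomposition of M: I[1,4], I[4,4].
HN type (ℓ=3): μ^(1)=8; μ^(2)=1/2; μ^(3)=-17

((0, 0, 0, 2); (0, 1, 1, 0); (1, 0, 0, 0))


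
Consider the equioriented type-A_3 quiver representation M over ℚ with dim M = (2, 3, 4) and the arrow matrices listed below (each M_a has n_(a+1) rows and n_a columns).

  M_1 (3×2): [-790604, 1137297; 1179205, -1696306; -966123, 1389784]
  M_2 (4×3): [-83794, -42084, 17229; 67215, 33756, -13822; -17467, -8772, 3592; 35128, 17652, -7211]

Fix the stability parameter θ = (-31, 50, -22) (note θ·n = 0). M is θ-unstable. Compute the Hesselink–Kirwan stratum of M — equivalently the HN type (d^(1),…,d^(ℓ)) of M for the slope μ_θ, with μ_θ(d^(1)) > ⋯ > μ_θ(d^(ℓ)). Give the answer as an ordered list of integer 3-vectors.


Barcode: M ≅ I[1,3]^2, I[2,2], I[3,3]^2. HN layers by μ_θ (4 steps, strictly decreasing):
  μ^(1)=50; μ^(2)=14; μ^(3)=-22; μ^(4)=-31

((0, 1, 0); (0, 2, 2); (0, 0, 2); (2, 0, 0))


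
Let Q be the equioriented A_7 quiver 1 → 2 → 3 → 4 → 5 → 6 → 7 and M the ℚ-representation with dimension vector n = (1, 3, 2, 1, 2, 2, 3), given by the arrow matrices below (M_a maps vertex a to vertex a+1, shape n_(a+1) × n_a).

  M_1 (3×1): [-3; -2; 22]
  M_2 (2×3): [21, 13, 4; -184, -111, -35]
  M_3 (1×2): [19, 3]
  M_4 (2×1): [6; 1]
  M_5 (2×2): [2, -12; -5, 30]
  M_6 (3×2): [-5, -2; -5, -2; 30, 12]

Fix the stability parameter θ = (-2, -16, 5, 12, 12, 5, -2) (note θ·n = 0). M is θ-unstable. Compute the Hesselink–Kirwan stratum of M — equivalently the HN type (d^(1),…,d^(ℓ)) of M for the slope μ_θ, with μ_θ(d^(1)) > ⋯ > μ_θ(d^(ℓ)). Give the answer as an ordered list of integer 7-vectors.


Via rank(M_{q-1}∘⋯∘M_p): M ≅ I[1,5], I[2,2], I[2,3], I[5,6], I[6,7], I[7,7]^2.
μ_θ-semistable layers: μ^(1)=12; μ^(2)=17/2; μ^(3)=5; μ^(4)=3/2; μ^(5)=-2; μ^(6)=-9; μ^(7)=-16

((0, 0, 0, 1, 1, 0, 0); (0, 0, 0, 0, 1, 1, 0); (0, 0, 2, 0, 0, 0, 0); (0, 0, 0, 0, 0, 1, 1); (0, 0, 0, 0, 0, 0, 2); (1, 1, 0, 0, 0, 0, 0); (0, 2, 0, 0, 0, 0, 0))


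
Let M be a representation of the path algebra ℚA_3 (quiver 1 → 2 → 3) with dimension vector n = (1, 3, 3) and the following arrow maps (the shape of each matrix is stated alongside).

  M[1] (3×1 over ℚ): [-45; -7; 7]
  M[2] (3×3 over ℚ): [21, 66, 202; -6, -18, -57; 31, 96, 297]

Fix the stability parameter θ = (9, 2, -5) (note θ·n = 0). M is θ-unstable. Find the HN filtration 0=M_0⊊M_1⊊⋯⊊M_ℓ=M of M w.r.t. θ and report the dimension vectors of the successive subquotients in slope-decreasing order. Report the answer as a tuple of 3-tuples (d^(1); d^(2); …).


Barcode: M ≅ I[1,3], I[2,2], I[2,3], I[3,3]. HN layers by μ_θ (3 steps, strictly decreasing):
  μ^(1)=2; μ^(2)=-3/2; μ^(3)=-5

((1, 2, 1); (0, 1, 1); (0, 0, 1))


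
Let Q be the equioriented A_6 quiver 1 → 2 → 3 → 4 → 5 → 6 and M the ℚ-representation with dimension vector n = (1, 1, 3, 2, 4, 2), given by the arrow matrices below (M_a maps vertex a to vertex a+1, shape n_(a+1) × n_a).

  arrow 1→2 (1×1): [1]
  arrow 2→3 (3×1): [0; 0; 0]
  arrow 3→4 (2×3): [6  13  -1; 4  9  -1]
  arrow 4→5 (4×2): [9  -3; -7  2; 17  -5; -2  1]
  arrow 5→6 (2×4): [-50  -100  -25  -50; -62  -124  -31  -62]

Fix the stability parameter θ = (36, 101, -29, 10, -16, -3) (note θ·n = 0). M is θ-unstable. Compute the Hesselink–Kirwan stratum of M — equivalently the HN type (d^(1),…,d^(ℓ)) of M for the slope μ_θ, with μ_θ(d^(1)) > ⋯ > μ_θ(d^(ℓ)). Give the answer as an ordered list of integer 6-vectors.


Via rank(M_{q-1}∘⋯∘M_p): M ≅ I[1,2], I[3,3], I[3,5], I[3,6], I[5,5]^2, I[6,6].
μ_θ-semistable layers: μ^(1)=101; μ^(2)=36; μ^(3)=-3; μ^(4)=-16; μ^(5)=-29

((0, 1, 0, 0, 0, 0); (1, 0, 0, 0, 0, 0); (0, 0, 0, 2, 2, 2); (0, 0, 0, 0, 2, 0); (0, 0, 3, 0, 0, 0))


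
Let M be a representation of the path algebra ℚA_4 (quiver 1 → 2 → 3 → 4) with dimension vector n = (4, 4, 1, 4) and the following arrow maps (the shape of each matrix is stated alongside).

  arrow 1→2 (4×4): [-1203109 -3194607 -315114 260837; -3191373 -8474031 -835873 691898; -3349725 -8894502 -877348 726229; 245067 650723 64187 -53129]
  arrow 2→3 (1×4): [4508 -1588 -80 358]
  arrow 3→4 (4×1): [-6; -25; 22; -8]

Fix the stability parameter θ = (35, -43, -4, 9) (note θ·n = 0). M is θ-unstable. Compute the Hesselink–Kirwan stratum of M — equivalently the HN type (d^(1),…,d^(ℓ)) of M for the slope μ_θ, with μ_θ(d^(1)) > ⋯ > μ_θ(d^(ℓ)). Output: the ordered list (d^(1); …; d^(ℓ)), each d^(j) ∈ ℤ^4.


Interval decomposition of M: I[1,2]^3, I[1,4], I[4,4]^3.
HN type (ℓ=2): μ^(1)=9; μ^(2)=-4

((0, 0, 0, 4); (4, 4, 1, 0))


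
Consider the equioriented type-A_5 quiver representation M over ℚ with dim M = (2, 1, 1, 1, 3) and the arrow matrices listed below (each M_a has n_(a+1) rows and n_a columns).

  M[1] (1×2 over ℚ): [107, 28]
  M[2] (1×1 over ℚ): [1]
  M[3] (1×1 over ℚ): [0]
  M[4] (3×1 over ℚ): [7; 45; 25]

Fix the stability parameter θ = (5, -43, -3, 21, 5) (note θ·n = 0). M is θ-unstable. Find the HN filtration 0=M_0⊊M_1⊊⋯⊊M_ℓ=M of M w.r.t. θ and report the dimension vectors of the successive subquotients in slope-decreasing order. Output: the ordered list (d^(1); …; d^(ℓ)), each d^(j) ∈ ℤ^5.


Interval decomposition of M: I[1,1], I[1,3], I[4,5], I[5,5]^2.
HN type (ℓ=4): μ^(1)=13; μ^(2)=5; μ^(3)=-3; μ^(4)=-19

((0, 0, 0, 1, 1); (1, 0, 0, 0, 2); (0, 0, 1, 0, 0); (1, 1, 0, 0, 0))


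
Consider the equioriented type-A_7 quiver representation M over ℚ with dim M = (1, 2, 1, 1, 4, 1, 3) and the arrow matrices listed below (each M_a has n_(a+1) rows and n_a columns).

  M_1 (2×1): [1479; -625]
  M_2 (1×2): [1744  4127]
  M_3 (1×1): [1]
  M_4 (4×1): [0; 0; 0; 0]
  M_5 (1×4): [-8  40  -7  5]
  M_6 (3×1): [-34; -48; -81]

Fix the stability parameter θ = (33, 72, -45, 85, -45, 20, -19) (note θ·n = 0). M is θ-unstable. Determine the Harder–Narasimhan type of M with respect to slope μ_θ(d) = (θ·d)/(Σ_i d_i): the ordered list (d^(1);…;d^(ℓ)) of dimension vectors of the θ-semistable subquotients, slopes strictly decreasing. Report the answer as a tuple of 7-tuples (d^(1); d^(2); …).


Via rank(M_{q-1}∘⋯∘M_p): M ≅ I[1,4], I[2,2], I[5,5]^3, I[5,7], I[7,7]^2.
μ_θ-semistable layers: μ^(1)=85; μ^(2)=72; μ^(3)=20; μ^(4)=1/2; μ^(5)=-19; μ^(6)=-45

((0, 0, 0, 1, 0, 0, 0); (0, 1, 0, 0, 0, 0, 0); (1, 1, 1, 0, 0, 0, 0); (0, 0, 0, 0, 0, 1, 1); (0, 0, 0, 0, 0, 0, 2); (0, 0, 0, 0, 4, 0, 0))


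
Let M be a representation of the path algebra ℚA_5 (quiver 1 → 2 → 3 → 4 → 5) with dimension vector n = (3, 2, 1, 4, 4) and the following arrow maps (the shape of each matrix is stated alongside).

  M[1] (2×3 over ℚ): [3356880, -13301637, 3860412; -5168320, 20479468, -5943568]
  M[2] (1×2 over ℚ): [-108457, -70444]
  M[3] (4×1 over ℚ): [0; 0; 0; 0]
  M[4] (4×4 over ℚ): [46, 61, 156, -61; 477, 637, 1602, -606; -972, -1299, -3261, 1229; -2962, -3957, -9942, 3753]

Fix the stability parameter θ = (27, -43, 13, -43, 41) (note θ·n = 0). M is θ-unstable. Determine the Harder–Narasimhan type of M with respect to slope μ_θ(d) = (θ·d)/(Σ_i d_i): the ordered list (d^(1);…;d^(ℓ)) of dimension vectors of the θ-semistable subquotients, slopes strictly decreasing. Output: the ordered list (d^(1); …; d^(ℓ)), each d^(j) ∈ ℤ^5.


Via rank(M_{q-1}∘⋯∘M_p): M ≅ I[1,1]^2, I[1,3], I[2,2], I[4,4], I[4,5]^3, I[5,5].
μ_θ-semistable layers: μ^(1)=41; μ^(2)=27; μ^(3)=13; μ^(4)=-8; μ^(5)=-43

((0, 0, 0, 0, 4); (2, 0, 0, 0, 0); (0, 0, 1, 0, 0); (1, 1, 0, 0, 0); (0, 1, 0, 4, 0))


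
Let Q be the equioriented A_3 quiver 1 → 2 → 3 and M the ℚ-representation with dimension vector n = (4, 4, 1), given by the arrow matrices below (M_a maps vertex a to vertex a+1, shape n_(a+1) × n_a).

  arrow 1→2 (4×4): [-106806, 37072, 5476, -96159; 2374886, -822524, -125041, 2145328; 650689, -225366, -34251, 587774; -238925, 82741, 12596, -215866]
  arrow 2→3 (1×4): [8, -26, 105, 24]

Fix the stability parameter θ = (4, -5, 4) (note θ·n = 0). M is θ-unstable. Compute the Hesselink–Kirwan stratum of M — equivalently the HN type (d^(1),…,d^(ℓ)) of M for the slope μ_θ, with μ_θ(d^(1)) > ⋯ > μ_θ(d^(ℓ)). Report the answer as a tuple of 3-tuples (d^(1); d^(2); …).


Via rank(M_{q-1}∘⋯∘M_p): M ≅ I[1,2]^3, I[1,3].
μ_θ-semistable layers: μ^(1)=4; μ^(2)=-1/2

((0, 0, 1); (4, 4, 0))


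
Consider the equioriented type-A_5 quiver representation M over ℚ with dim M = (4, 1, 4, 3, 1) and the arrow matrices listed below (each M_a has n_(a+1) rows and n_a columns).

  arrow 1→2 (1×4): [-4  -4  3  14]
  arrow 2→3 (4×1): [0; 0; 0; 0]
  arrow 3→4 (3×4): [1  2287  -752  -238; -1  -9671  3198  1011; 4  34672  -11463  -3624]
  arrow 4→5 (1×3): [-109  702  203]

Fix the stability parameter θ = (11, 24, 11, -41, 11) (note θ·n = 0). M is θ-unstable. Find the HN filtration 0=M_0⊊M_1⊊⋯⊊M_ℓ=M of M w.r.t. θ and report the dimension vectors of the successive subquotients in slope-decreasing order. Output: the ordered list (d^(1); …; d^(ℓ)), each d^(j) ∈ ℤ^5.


Interval decomposition of M: I[1,1]^3, I[1,2], I[3,3], I[3,4]^2, I[3,5].
HN type (ℓ=3): μ^(1)=24; μ^(2)=11; μ^(3)=-15

((0, 1, 0, 0, 0); (4, 0, 1, 0, 1); (0, 0, 3, 3, 0))


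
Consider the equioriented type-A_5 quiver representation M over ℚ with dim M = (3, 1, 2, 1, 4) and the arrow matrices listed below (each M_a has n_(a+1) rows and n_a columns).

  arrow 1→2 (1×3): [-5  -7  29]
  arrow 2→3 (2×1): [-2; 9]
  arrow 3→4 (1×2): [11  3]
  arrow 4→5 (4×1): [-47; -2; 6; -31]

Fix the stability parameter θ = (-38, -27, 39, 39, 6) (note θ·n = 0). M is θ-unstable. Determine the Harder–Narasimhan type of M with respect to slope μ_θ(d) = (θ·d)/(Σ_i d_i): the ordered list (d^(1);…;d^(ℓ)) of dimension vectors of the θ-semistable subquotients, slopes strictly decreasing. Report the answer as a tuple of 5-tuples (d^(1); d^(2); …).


Interval decomposition of M: I[1,1]^2, I[1,5], I[3,3], I[5,5]^3.
HN type (ℓ=5): μ^(1)=39; μ^(2)=28; μ^(3)=6; μ^(4)=-27; μ^(5)=-38

((0, 0, 1, 0, 0); (0, 0, 1, 1, 1); (0, 0, 0, 0, 3); (0, 1, 0, 0, 0); (3, 0, 0, 0, 0))


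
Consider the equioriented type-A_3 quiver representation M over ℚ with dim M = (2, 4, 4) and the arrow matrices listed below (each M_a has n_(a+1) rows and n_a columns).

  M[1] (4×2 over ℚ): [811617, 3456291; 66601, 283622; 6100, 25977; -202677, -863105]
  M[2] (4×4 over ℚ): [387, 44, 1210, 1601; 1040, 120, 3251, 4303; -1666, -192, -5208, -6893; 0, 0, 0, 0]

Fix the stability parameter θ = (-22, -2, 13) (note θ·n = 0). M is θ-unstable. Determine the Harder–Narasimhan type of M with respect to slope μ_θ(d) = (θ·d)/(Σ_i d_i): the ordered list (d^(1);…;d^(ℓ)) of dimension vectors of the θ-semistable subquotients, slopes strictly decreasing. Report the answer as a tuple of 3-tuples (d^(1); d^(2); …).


Barcode: M ≅ I[1,3]^2, I[2,2], I[2,3], I[3,3]. HN layers by μ_θ (3 steps, strictly decreasing):
  μ^(1)=13; μ^(2)=-2; μ^(3)=-22

((0, 0, 4); (0, 4, 0); (2, 0, 0))


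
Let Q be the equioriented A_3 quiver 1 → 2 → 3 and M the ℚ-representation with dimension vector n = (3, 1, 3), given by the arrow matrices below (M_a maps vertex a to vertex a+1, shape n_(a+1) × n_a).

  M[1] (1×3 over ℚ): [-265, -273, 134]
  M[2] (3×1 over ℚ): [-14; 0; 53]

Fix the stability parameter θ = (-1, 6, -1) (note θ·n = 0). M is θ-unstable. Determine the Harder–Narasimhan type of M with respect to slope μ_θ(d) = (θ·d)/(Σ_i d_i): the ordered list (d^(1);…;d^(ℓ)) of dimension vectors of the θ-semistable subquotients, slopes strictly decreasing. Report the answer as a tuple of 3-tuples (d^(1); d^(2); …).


Interval decomposition of M: I[1,1]^2, I[1,3], I[3,3]^2.
HN type (ℓ=2): μ^(1)=5/2; μ^(2)=-1

((0, 1, 1); (3, 0, 2))


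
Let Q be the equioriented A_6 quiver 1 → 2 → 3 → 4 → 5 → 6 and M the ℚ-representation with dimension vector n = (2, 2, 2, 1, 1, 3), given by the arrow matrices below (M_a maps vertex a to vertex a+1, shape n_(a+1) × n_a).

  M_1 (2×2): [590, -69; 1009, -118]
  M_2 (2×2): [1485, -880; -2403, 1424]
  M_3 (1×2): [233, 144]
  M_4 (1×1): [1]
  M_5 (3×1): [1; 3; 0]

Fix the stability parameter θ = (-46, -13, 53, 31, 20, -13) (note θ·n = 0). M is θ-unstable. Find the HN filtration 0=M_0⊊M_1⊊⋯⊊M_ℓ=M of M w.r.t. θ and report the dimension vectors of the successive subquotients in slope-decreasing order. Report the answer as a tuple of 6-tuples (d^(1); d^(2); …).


Via rank(M_{q-1}∘⋯∘M_p): M ≅ I[1,2], I[1,6], I[3,3], I[6,6]^2.
μ_θ-semistable layers: μ^(1)=53; μ^(2)=91/4; μ^(3)=-13; μ^(4)=-46

((0, 0, 1, 0, 0, 0); (0, 0, 1, 1, 1, 1); (0, 2, 0, 0, 0, 2); (2, 0, 0, 0, 0, 0))


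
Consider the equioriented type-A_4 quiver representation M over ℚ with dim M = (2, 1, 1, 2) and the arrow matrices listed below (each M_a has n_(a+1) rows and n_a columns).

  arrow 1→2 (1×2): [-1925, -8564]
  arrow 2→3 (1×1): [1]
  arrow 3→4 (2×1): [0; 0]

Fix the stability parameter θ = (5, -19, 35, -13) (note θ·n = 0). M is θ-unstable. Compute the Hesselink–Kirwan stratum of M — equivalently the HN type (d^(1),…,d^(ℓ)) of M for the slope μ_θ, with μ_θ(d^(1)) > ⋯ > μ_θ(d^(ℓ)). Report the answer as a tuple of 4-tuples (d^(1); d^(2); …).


Via rank(M_{q-1}∘⋯∘M_p): M ≅ I[1,1], I[1,3], I[4,4]^2.
μ_θ-semistable layers: μ^(1)=35; μ^(2)=5; μ^(3)=-7; μ^(4)=-13

((0, 0, 1, 0); (1, 0, 0, 0); (1, 1, 0, 0); (0, 0, 0, 2))


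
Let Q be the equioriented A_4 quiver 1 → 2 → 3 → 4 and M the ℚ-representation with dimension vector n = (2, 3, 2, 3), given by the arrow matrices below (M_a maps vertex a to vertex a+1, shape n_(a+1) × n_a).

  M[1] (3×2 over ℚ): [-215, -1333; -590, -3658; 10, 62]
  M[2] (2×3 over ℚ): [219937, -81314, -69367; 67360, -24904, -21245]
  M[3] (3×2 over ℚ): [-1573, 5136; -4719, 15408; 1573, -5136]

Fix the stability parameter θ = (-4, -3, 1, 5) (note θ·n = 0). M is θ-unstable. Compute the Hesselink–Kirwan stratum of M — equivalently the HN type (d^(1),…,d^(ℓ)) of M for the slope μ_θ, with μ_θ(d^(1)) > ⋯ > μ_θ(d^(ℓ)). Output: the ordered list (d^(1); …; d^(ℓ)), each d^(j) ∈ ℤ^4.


Barcode: M ≅ I[1,1], I[1,4], I[2,2], I[2,3], I[4,4]^2. HN layers by μ_θ (4 steps, strictly decreasing):
  μ^(1)=5; μ^(2)=1; μ^(3)=-3; μ^(4)=-4

((0, 0, 0, 3); (0, 0, 2, 0); (0, 3, 0, 0); (2, 0, 0, 0))


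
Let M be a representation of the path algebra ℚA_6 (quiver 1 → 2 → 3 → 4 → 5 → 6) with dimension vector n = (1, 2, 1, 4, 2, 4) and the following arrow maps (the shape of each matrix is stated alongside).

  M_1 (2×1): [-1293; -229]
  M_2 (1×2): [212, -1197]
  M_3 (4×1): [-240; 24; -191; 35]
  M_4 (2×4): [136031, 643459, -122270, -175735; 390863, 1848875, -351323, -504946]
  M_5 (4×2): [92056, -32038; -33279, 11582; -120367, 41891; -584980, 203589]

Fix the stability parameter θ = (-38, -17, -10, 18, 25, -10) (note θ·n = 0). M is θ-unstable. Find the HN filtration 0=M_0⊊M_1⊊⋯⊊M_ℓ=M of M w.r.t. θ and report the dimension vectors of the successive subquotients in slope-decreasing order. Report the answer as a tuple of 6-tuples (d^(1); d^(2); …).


Via rank(M_{q-1}∘⋯∘M_p): M ≅ I[1,6], I[2,2], I[4,4]^2, I[4,6], I[6,6]^2.
μ_θ-semistable layers: μ^(1)=18; μ^(2)=11; μ^(3)=-10; μ^(4)=-17; μ^(5)=-38

((0, 0, 0, 2, 0, 0); (0, 0, 0, 2, 2, 2); (0, 0, 1, 0, 0, 2); (0, 2, 0, 0, 0, 0); (1, 0, 0, 0, 0, 0))


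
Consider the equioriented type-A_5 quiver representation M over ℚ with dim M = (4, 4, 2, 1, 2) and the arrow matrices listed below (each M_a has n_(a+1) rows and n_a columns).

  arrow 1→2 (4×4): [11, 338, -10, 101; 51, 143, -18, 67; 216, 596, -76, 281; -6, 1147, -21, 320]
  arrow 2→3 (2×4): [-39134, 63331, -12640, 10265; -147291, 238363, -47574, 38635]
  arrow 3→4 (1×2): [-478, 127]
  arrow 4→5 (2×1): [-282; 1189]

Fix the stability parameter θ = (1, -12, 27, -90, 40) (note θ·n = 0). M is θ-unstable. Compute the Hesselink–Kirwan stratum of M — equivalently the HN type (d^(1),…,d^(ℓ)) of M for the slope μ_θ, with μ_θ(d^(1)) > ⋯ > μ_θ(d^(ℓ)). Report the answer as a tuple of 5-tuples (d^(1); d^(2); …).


Interval decomposition of M: I[1,2]^2, I[1,3], I[1,5], I[5,5].
HN type (ℓ=4): μ^(1)=40; μ^(2)=27; μ^(3)=-11/2; μ^(4)=-37/2

((0, 0, 0, 0, 2); (0, 0, 1, 0, 0); (3, 3, 0, 0, 0); (1, 1, 1, 1, 0))


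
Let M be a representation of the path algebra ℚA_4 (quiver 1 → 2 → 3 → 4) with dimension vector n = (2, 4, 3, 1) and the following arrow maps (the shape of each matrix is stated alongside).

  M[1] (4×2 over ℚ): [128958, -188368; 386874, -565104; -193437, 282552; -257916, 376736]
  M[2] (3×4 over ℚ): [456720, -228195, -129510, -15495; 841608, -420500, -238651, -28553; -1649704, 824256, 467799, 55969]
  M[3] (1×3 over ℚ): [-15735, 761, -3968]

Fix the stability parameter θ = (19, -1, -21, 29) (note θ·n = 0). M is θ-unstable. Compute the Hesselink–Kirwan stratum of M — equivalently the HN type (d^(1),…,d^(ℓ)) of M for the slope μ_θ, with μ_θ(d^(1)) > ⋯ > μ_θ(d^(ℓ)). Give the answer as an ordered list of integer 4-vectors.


Via rank(M_{q-1}∘⋯∘M_p): M ≅ I[1,1], I[1,4], I[2,2]^2, I[2,3], I[3,3].
μ_θ-semistable layers: μ^(1)=29; μ^(2)=19; μ^(3)=-1; μ^(4)=-11; μ^(5)=-21

((0, 0, 0, 1); (1, 0, 0, 0); (1, 3, 1, 0); (0, 1, 1, 0); (0, 0, 1, 0))


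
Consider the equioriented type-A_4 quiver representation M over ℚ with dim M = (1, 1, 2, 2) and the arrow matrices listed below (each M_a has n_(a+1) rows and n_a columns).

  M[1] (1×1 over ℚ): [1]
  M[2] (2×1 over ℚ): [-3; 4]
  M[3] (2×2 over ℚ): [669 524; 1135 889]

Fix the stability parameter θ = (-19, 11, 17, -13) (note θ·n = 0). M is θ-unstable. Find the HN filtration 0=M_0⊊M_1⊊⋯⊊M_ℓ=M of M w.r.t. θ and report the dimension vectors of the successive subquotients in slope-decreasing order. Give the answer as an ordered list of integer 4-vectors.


Interval decomposition of M: I[1,4], I[3,4].
HN type (ℓ=3): μ^(1)=5; μ^(2)=2; μ^(3)=-19

((0, 1, 1, 1); (0, 0, 1, 1); (1, 0, 0, 0))


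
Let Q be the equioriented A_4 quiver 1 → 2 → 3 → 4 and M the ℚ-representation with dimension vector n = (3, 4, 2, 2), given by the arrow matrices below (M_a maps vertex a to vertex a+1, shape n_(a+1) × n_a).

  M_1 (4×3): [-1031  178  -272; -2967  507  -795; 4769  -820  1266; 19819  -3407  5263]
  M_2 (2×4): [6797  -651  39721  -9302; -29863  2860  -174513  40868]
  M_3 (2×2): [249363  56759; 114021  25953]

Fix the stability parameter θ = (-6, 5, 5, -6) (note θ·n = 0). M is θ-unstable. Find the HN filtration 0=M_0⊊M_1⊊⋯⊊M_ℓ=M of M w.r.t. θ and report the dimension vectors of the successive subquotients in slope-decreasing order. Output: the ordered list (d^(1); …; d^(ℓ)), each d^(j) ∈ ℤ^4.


Barcode: M ≅ I[1,1], I[1,3], I[1,4], I[2,2]^2, I[4,4]. HN layers by μ_θ (3 steps, strictly decreasing):
  μ^(1)=5; μ^(2)=4/3; μ^(3)=-6

((0, 3, 1, 0); (0, 1, 1, 1); (3, 0, 0, 1))


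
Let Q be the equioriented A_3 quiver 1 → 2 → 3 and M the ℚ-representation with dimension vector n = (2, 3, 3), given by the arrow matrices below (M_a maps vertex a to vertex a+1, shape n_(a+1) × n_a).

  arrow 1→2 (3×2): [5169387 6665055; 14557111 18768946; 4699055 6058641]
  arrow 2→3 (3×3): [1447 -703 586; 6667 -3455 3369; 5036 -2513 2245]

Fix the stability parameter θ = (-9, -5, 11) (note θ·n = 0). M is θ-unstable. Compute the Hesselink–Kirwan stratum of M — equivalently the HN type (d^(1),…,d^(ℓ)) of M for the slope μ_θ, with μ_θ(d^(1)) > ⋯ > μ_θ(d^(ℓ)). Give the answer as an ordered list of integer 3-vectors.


Via rank(M_{q-1}∘⋯∘M_p): M ≅ I[1,3]^2, I[2,3].
μ_θ-semistable layers: μ^(1)=11; μ^(2)=-5; μ^(3)=-9

((0, 0, 3); (0, 3, 0); (2, 0, 0))


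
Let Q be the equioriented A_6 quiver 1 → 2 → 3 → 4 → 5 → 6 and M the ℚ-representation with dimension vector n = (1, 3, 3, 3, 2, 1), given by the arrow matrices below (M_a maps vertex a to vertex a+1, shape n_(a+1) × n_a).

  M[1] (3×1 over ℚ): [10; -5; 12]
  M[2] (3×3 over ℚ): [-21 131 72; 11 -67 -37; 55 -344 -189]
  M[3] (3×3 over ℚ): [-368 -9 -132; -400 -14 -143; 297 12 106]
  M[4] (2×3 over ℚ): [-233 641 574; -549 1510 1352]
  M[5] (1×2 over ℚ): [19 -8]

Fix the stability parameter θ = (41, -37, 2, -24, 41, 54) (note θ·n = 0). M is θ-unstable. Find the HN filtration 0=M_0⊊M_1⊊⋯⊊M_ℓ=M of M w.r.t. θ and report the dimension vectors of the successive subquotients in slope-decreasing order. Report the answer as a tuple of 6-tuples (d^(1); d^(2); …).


Interval decomposition of M: I[1,6], I[2,4], I[2,5].
HN type (ℓ=5): μ^(1)=54; μ^(2)=41; μ^(3)=-9/2; μ^(4)=-11; μ^(5)=-37

((0, 0, 0, 0, 0, 1); (0, 0, 0, 0, 2, 0); (1, 1, 1, 1, 0, 0); (0, 0, 2, 2, 0, 0); (0, 2, 0, 0, 0, 0))


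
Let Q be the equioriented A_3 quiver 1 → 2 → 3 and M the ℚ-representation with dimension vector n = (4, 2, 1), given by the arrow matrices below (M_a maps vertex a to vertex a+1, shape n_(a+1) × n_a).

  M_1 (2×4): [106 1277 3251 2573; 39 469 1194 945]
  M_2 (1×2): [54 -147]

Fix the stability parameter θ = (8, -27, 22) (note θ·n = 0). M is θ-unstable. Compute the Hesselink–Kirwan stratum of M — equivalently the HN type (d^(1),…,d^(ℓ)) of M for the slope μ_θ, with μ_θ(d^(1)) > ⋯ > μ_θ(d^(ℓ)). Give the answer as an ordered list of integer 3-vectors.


Via rank(M_{q-1}∘⋯∘M_p): M ≅ I[1,1]^2, I[1,2], I[1,3].
μ_θ-semistable layers: μ^(1)=22; μ^(2)=8; μ^(3)=-19/2

((0, 0, 1); (2, 0, 0); (2, 2, 0))


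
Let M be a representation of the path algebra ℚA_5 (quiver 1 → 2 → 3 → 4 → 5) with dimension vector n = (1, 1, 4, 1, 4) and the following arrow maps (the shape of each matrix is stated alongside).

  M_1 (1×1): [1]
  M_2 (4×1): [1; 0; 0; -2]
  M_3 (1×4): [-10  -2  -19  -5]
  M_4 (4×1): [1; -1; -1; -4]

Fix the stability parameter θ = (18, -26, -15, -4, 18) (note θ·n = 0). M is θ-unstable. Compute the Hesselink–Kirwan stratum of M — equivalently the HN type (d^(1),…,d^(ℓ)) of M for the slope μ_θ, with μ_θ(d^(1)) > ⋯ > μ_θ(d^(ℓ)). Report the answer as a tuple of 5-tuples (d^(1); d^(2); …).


Via rank(M_{q-1}∘⋯∘M_p): M ≅ I[1,3], I[3,3]^2, I[3,5], I[5,5]^3.
μ_θ-semistable layers: μ^(1)=18; μ^(2)=-4; μ^(3)=-23/3; μ^(4)=-15

((0, 0, 0, 0, 4); (0, 0, 0, 1, 0); (1, 1, 1, 0, 0); (0, 0, 3, 0, 0))


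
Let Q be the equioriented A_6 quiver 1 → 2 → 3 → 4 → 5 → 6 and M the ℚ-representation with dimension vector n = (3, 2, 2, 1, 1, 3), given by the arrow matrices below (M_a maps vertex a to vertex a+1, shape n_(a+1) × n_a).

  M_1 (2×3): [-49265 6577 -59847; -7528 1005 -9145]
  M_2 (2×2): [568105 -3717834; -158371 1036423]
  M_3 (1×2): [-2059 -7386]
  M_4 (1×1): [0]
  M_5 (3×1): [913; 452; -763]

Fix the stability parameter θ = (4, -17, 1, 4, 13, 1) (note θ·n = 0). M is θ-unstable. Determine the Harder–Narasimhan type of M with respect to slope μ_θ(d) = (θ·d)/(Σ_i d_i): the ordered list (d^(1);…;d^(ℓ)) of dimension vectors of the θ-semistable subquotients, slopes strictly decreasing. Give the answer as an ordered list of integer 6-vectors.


Interval decomposition of M: I[1,1], I[1,3], I[1,4], I[5,6], I[6,6]^2.
HN type (ℓ=4): μ^(1)=7; μ^(2)=4; μ^(3)=1; μ^(4)=-13/2

((0, 0, 0, 0, 1, 1); (1, 0, 0, 1, 0, 0); (0, 0, 2, 0, 0, 2); (2, 2, 0, 0, 0, 0))


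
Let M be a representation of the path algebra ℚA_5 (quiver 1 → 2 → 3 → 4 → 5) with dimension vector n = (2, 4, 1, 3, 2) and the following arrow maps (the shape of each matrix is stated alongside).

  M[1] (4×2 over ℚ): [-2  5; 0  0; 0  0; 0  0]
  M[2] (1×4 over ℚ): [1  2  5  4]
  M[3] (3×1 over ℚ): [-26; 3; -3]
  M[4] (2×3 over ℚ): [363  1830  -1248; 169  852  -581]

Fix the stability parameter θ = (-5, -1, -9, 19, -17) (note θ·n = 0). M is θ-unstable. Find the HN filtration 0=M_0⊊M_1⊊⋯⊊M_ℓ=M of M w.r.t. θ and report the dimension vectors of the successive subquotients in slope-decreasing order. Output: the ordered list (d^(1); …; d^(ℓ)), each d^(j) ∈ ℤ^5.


Barcode: M ≅ I[1,1], I[1,5], I[2,2]^3, I[4,4], I[4,5]. HN layers by μ_θ (4 steps, strictly decreasing):
  μ^(1)=19; μ^(2)=1; μ^(3)=-1; μ^(4)=-5

((0, 0, 0, 1, 0); (0, 0, 0, 2, 2); (0, 3, 0, 0, 0); (2, 1, 1, 0, 0))


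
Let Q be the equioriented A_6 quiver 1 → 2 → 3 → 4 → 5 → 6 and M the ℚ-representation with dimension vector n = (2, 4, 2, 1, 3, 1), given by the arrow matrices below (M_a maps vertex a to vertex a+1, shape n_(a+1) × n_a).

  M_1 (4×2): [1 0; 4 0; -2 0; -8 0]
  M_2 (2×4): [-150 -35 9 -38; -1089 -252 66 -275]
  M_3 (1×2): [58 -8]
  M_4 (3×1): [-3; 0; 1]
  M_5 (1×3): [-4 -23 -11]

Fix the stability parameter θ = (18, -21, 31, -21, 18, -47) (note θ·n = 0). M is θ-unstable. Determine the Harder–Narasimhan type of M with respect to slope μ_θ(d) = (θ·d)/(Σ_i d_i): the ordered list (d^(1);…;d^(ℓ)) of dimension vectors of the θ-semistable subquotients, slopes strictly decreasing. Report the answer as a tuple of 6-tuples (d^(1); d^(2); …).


Barcode: M ≅ I[1,1], I[1,3], I[2,2]^2, I[2,6], I[5,5]^2. HN layers by μ_θ (5 steps, strictly decreasing):
  μ^(1)=31; μ^(2)=18; μ^(3)=-3/2; μ^(4)=-19/4; μ^(5)=-21

((0, 0, 1, 0, 0, 0); (1, 0, 0, 0, 2, 0); (1, 1, 0, 0, 0, 0); (0, 0, 1, 1, 1, 1); (0, 3, 0, 0, 0, 0))


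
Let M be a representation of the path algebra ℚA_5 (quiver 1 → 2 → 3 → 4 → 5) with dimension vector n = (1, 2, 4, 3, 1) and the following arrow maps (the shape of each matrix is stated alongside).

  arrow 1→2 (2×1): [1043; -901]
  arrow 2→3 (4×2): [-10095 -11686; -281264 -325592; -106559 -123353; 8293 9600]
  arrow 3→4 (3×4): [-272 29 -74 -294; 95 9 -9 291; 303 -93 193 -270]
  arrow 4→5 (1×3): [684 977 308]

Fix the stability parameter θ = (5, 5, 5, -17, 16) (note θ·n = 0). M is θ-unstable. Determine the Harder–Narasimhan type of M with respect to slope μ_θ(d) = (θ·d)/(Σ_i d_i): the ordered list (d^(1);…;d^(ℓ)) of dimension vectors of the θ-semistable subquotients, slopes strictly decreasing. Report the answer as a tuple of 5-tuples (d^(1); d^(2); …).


Barcode: M ≅ I[1,4], I[2,5], I[3,3], I[3,4]. HN layers by μ_θ (5 steps, strictly decreasing):
  μ^(1)=16; μ^(2)=5; μ^(3)=-1/2; μ^(4)=-7/3; μ^(5)=-6

((0, 0, 0, 0, 1); (0, 0, 1, 0, 0); (1, 1, 1, 1, 0); (0, 1, 1, 1, 0); (0, 0, 1, 1, 0))


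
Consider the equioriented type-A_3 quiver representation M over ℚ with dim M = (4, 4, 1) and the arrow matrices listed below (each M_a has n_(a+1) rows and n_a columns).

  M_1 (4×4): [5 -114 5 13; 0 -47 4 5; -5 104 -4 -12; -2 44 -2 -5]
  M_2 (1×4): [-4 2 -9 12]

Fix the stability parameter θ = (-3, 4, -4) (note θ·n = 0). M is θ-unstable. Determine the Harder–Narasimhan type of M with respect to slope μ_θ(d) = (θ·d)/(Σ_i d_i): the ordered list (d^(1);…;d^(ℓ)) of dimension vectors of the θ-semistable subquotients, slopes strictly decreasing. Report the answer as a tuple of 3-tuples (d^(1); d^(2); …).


Interval decomposition of M: I[1,2]^3, I[1,3].
HN type (ℓ=3): μ^(1)=4; μ^(2)=0; μ^(3)=-3

((0, 3, 0); (0, 1, 1); (4, 0, 0))


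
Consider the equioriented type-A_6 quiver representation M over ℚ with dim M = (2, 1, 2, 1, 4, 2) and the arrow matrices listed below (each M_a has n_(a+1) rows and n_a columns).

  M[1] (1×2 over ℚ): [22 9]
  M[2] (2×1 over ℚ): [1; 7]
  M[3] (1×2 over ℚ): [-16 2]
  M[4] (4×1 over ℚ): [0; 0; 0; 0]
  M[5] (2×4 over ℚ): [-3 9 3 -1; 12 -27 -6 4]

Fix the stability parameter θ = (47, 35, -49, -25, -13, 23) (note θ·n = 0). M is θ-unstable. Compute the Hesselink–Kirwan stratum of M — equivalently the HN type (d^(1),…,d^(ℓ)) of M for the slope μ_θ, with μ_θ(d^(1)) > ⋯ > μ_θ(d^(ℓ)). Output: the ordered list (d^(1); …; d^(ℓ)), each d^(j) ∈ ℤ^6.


Via rank(M_{q-1}∘⋯∘M_p): M ≅ I[1,1], I[1,4], I[3,3], I[5,5]^2, I[5,6]^2.
μ_θ-semistable layers: μ^(1)=47; μ^(2)=23; μ^(3)=2; μ^(4)=-13; μ^(5)=-49

((1, 0, 0, 0, 0, 0); (0, 0, 0, 0, 0, 2); (1, 1, 1, 1, 0, 0); (0, 0, 0, 0, 4, 0); (0, 0, 1, 0, 0, 0))


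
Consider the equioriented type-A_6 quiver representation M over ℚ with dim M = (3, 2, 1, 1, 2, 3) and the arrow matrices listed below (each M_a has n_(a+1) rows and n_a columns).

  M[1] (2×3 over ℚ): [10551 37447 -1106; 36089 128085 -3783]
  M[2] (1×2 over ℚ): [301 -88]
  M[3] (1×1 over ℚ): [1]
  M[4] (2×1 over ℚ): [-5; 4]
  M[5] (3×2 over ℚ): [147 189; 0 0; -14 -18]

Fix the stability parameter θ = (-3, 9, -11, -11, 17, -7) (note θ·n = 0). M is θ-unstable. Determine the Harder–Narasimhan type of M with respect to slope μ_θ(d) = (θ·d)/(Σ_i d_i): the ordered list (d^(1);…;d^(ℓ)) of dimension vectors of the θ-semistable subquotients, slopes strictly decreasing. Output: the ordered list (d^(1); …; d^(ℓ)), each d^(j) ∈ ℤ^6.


Interval decomposition of M: I[1,1], I[1,2], I[1,6], I[5,5], I[6,6]^2.
HN type (ℓ=6): μ^(1)=17; μ^(2)=9; μ^(3)=5; μ^(4)=-3; μ^(5)=-4; μ^(6)=-7

((0, 0, 0, 0, 1, 0); (0, 1, 0, 0, 0, 0); (0, 0, 0, 0, 1, 1); (2, 0, 0, 0, 0, 0); (1, 1, 1, 1, 0, 0); (0, 0, 0, 0, 0, 2))
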